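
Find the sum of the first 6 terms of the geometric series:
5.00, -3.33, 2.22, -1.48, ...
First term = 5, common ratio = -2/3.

Sₙ = a(1 - rⁿ) / (1 - r)
S_6 = 5(1 - (-2/3)^6) / (1 - (-2/3))
S_6 = 5(1 - (64/729)) / (5/3)
S_6 = 665/243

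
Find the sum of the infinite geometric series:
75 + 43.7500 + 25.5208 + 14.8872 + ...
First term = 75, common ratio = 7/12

For |r| < 1, S = a / (1 - r)
S = 75 / (1 - (7/12))
S = 75 / (5/12)
S = 180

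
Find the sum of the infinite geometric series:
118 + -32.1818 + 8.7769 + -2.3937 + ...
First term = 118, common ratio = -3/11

For |r| < 1, S = a / (1 - r)
S = 118 / (1 - (-3/11))
S = 118 / (14/11)
S = 649/7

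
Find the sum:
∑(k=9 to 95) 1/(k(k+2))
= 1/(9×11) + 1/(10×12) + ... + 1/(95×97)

Partial fractions: 1/(k(k+2)) = (1/2)[1/k - 1/(k+2)]
Telescoping leaves the first two and last two terms:
= (1/2)[1/9 + 1/10 - 1/96 - 1/97]
= 26593/279360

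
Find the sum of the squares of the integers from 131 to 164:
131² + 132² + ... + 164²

Use ∑_{k=1}^{n} k² = n(n+1)(2n+1)/6, then subtract the first 130 terms.
∑_{k=1}^{164} k² = 164×165×329/6 = 1483790
∑_{k=1}^{130} k² = 130×131×261/6 = 740805
∑_{k=131}^{164} k² = 1483790 - 740805 = 742985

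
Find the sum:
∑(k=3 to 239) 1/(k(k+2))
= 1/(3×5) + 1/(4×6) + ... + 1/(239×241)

Partial fractions: 1/(k(k+2)) = (1/2)[1/k - 1/(k+2)]
Telescoping leaves the first two and last two terms:
= (1/2)[1/3 + 1/4 - 1/240 - 1/241]
= 33259/115680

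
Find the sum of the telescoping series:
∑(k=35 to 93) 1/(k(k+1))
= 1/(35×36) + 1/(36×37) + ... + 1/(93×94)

Partial fractions: 1/(k(k+1)) = 1/k - 1/(k+1)
The series telescopes:
= (1/35 - 1/36) + (1/36 - 1/37) + ... + (1/93 - 1/94)
= 1/35 - 1/94
= 59/3290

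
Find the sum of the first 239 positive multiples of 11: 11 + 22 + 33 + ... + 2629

Factor out 11: = 11(1 + 2 + ... + 239) = 11 × n(n+1)/2
= 11 × 239×240/2
= 11 × 28680
= 315480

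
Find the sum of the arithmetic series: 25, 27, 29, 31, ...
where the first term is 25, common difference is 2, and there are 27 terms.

Sₙ = n/2 × (first + last)
Last term = a + (n-1)d = 25 + (27-1)×2 = 77
S_27 = 27/2 × (25 + 77)
S_27 = 27/2 × 102 = 1377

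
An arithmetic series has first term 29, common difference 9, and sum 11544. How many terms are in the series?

Using S = n/2 × [2a + (n-1)d]
11544 = n/2 × [2(29) + (n-1)(9)]
11544 = n/2 × [58 + 9n - 9]
23088 = n × [49 + 9n]
9n² + (49)n - 23088 = 0
Discriminant: Δ = (49)² - 4(9)(-23088) = 2401 + 831168 = 833569
√Δ = 913
n = [-(49) + √Δ] / (2·9) = (-49 + 913) / 18 = 864 / 18 = 48
(The negative root is discarded since n must be a positive integer.)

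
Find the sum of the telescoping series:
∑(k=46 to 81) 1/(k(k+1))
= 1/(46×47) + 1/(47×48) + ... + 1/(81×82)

Partial fractions: 1/(k(k+1)) = 1/k - 1/(k+1)
The series telescopes:
= (1/46 - 1/47) + (1/47 - 1/48) + ... + (1/81 - 1/82)
= 1/46 - 1/82
= 9/943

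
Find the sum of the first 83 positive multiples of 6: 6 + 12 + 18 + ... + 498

Factor out 6: = 6(1 + 2 + ... + 83) = 6 × n(n+1)/2
= 6 × 83×84/2
= 6 × 3486
= 20916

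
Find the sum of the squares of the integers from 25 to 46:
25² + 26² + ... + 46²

Use ∑_{k=1}^{n} k² = n(n+1)(2n+1)/6, then subtract the first 24 terms.
∑_{k=1}^{46} k² = 46×47×93/6 = 33511
∑_{k=1}^{24} k² = 24×25×49/6 = 4900
∑_{k=25}^{46} k² = 33511 - 4900 = 28611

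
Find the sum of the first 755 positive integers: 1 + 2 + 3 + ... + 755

Formula: ∑k = n(n+1)/2
= 755×756/2
= 570780/2
= 285390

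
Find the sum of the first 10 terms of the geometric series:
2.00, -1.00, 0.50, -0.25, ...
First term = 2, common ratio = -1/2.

Sₙ = a(1 - rⁿ) / (1 - r)
S_10 = 2(1 - (-1/2)^10) / (1 - (-1/2))
S_10 = 2(1 - (1/1024)) / (3/2)
S_10 = 341/256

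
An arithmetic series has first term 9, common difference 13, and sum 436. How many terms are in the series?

Using S = n/2 × [2a + (n-1)d]
436 = n/2 × [2(9) + (n-1)(13)]
436 = n/2 × [18 + 13n - 13]
872 = n × [5 + 13n]
13n² + (5)n - 872 = 0
Discriminant: Δ = (5)² - 4(13)(-872) = 25 + 45344 = 45369
√Δ = 213
n = [-(5) + √Δ] / (2·13) = (-5 + 213) / 26 = 208 / 26 = 8
(The negative root is discarded since n must be a positive integer.)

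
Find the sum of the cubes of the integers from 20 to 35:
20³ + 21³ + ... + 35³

Use ∑_{k=1}^{n} k³ = [n(n+1)/2]², then subtract the first 19 terms.
∑_{k=1}^{35} k³ = [35×36/2]² = 630² = 396900
∑_{k=1}^{19} k³ = [19×20/2]² = 190² = 36100
∑_{k=20}^{35} k³ = 396900 - 36100 = 360800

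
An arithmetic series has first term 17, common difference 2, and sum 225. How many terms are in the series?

Using S = n/2 × [2a + (n-1)d]
225 = n/2 × [2(17) + (n-1)(2)]
225 = n/2 × [34 + 2n - 2]
450 = n × [32 + 2n]
2n² + (32)n - 450 = 0
Discriminant: Δ = (32)² - 4(2)(-450) = 1024 + 3600 = 4624
√Δ = 68
n = [-(32) + √Δ] / (2·2) = (-32 + 68) / 4 = 36 / 4 = 9
(The negative root is discarded since n must be a positive integer.)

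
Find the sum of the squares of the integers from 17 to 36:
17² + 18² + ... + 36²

Use ∑_{k=1}^{n} k² = n(n+1)(2n+1)/6, then subtract the first 16 terms.
∑_{k=1}^{36} k² = 36×37×73/6 = 16206
∑_{k=1}^{16} k² = 16×17×33/6 = 1496
∑_{k=17}^{36} k² = 16206 - 1496 = 14710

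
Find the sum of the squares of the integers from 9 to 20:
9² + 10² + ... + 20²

Use ∑_{k=1}^{n} k² = n(n+1)(2n+1)/6, then subtract the first 8 terms.
∑_{k=1}^{20} k² = 20×21×41/6 = 2870
∑_{k=1}^{8} k² = 8×9×17/6 = 204
∑_{k=9}^{20} k² = 2870 - 204 = 2666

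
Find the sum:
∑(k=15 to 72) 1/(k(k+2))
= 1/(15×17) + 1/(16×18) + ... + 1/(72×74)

Partial fractions: 1/(k(k+2)) = (1/2)[1/k - 1/(k+2)]
Telescoping leaves the first two and last two terms:
= (1/2)[1/15 + 1/16 - 1/73 - 1/74]
= 66091/1296480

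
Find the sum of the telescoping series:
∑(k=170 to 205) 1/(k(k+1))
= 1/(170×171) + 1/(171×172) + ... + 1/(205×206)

Partial fractions: 1/(k(k+1)) = 1/k - 1/(k+1)
The series telescopes:
= (1/170 - 1/171) + (1/171 - 1/172) + ... + (1/205 - 1/206)
= 1/170 - 1/206
= 9/8755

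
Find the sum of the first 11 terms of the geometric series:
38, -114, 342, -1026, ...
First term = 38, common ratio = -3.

Sₙ = a(1 - rⁿ) / (1 - r)
S_11 = 38(1 - (-3)^11) / (1 - (-3))
S_11 = 38(1 - (-177147)) / (4)
S_11 = 1682906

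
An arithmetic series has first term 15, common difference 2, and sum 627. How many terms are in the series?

Using S = n/2 × [2a + (n-1)d]
627 = n/2 × [2(15) + (n-1)(2)]
627 = n/2 × [30 + 2n - 2]
1254 = n × [28 + 2n]
2n² + (28)n - 1254 = 0
Discriminant: Δ = (28)² - 4(2)(-1254) = 784 + 10032 = 10816
√Δ = 104
n = [-(28) + √Δ] / (2·2) = (-28 + 104) / 4 = 76 / 4 = 19
(The negative root is discarded since n must be a positive integer.)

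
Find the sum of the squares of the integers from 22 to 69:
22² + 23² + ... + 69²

Use ∑_{k=1}^{n} k² = n(n+1)(2n+1)/6, then subtract the first 21 terms.
∑_{k=1}^{69} k² = 69×70×139/6 = 111895
∑_{k=1}^{21} k² = 21×22×43/6 = 3311
∑_{k=22}^{69} k² = 111895 - 3311 = 108584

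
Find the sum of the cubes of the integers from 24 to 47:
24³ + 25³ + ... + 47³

Use ∑_{k=1}^{n} k³ = [n(n+1)/2]², then subtract the first 23 terms.
∑_{k=1}^{47} k³ = [47×48/2]² = 1128² = 1272384
∑_{k=1}^{23} k³ = [23×24/2]² = 276² = 76176
∑_{k=24}^{47} k³ = 1272384 - 76176 = 1196208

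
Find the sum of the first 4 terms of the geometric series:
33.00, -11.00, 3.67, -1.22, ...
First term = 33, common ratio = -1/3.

Sₙ = a(1 - rⁿ) / (1 - r)
S_4 = 33(1 - (-1/3)^4) / (1 - (-1/3))
S_4 = 33(1 - (1/81)) / (4/3)
S_4 = 220/9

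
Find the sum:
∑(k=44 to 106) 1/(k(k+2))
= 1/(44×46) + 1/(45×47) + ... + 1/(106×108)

Partial fractions: 1/(k(k+2)) = (1/2)[1/k - 1/(k+2)]
Telescoping leaves the first two and last two terms:
= (1/2)[1/44 + 1/45 - 1/107 - 1/108]
= 2093/158895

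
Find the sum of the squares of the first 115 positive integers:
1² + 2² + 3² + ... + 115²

Formula: ∑k² = n(n+1)(2n+1)/6
= 115×116×231/6
= 3081540/6
= 513590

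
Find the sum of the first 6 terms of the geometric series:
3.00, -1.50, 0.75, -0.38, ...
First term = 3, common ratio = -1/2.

Sₙ = a(1 - rⁿ) / (1 - r)
S_6 = 3(1 - (-1/2)^6) / (1 - (-1/2))
S_6 = 3(1 - (1/64)) / (3/2)
S_6 = 63/32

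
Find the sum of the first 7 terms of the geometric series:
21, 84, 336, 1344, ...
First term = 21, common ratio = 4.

Sₙ = a(1 - rⁿ) / (1 - r)
S_7 = 21(1 - 4^7) / (1 - 4)
S_7 = 21(1 - 16384) / (-3)
S_7 = 114681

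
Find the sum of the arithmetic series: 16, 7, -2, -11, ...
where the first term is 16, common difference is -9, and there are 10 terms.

Sₙ = n/2 × (first + last)
Last term = a + (n-1)d = 16 + (10-1)×(-9) = -65
S_10 = 10/2 × (16 + (-65))
S_10 = 10/2 × (-49) = -245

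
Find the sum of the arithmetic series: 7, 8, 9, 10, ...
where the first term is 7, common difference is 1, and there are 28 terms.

Sₙ = n/2 × (first + last)
Last term = a + (n-1)d = 7 + (28-1)×1 = 34
S_28 = 28/2 × (7 + 34)
S_28 = 28/2 × 41 = 574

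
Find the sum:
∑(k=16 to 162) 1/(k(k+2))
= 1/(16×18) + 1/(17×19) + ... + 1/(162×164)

Partial fractions: 1/(k(k+2)) = (1/2)[1/k - 1/(k+2)]
Telescoping leaves the first two and last two terms:
= (1/2)[1/16 + 1/17 - 1/163 - 1/164]
= 198303/3635552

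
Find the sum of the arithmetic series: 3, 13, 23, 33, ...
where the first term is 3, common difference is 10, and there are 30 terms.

Sₙ = n/2 × (first + last)
Last term = a + (n-1)d = 3 + (30-1)×10 = 293
S_30 = 30/2 × (3 + 293)
S_30 = 30/2 × 296 = 4440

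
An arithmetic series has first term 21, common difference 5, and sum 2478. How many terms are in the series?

Using S = n/2 × [2a + (n-1)d]
2478 = n/2 × [2(21) + (n-1)(5)]
2478 = n/2 × [42 + 5n - 5]
4956 = n × [37 + 5n]
5n² + (37)n - 4956 = 0
Discriminant: Δ = (37)² - 4(5)(-4956) = 1369 + 99120 = 100489
√Δ = 317
n = [-(37) + √Δ] / (2·5) = (-37 + 317) / 10 = 280 / 10 = 28
(The negative root is discarded since n must be a positive integer.)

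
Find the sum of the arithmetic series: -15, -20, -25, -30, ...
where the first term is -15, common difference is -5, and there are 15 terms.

Sₙ = n/2 × (first + last)
Last term = a + (n-1)d = -15 + (15-1)×(-5) = -85
S_15 = 15/2 × (-15 + (-85))
S_15 = 15/2 × (-100) = -750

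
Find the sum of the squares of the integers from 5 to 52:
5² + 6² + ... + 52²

Use ∑_{k=1}^{n} k² = n(n+1)(2n+1)/6, then subtract the first 4 terms.
∑_{k=1}^{52} k² = 52×53×105/6 = 48230
∑_{k=1}^{4} k² = 4×5×9/6 = 30
∑_{k=5}^{52} k² = 48230 - 30 = 48200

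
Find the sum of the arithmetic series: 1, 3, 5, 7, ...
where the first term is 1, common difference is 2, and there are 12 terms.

Sₙ = n/2 × (first + last)
Last term = a + (n-1)d = 1 + (12-1)×2 = 23
S_12 = 12/2 × (1 + 23)
S_12 = 12/2 × 24 = 144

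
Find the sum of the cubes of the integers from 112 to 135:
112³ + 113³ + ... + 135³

Use ∑_{k=1}^{n} k³ = [n(n+1)/2]², then subtract the first 111 terms.
∑_{k=1}^{135} k³ = [135×136/2]² = 9180² = 84272400
∑_{k=1}^{111} k³ = [111×112/2]² = 6216² = 38638656
∑_{k=112}^{135} k³ = 84272400 - 38638656 = 45633744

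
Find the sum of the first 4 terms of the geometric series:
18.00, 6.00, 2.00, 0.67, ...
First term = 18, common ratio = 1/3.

Sₙ = a(1 - rⁿ) / (1 - r)
S_4 = 18(1 - (1/3)^4) / (1 - (1/3))
S_4 = 18(1 - (1/81)) / (2/3)
S_4 = 80/3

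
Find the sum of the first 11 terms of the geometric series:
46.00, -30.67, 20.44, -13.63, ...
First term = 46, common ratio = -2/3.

Sₙ = a(1 - rⁿ) / (1 - r)
S_11 = 46(1 - (-2/3)^11) / (1 - (-2/3))
S_11 = 46(1 - (-2048/177147)) / (5/3)
S_11 = 1648594/59049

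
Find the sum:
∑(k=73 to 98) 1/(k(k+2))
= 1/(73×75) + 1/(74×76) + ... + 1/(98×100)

Partial fractions: 1/(k(k+2)) = (1/2)[1/k - 1/(k+2)]
Telescoping leaves the first two and last two terms:
= (1/2)[1/73 + 1/74 - 1/99 - 1/100]
= 190151/53479800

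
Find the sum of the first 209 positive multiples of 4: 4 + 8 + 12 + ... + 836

Factor out 4: = 4(1 + 2 + ... + 209) = 4 × n(n+1)/2
= 4 × 209×210/2
= 4 × 21945
= 87780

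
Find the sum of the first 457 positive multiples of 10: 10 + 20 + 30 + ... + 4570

Factor out 10: = 10(1 + 2 + ... + 457) = 10 × n(n+1)/2
= 10 × 457×458/2
= 10 × 104653
= 1046530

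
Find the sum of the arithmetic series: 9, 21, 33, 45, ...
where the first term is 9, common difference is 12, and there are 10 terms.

Sₙ = n/2 × (first + last)
Last term = a + (n-1)d = 9 + (10-1)×12 = 117
S_10 = 10/2 × (9 + 117)
S_10 = 10/2 × 126 = 630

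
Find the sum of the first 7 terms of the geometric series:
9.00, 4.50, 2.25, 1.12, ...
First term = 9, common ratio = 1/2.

Sₙ = a(1 - rⁿ) / (1 - r)
S_7 = 9(1 - (1/2)^7) / (1 - (1/2))
S_7 = 9(1 - (1/128)) / (1/2)
S_7 = 1143/64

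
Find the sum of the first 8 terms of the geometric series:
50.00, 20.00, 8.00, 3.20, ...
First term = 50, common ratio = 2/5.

Sₙ = a(1 - rⁿ) / (1 - r)
S_8 = 50(1 - (2/5)^8) / (1 - (2/5))
S_8 = 50(1 - (256/390625)) / (3/5)
S_8 = 260246/3125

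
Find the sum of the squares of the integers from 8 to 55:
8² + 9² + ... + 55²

Use ∑_{k=1}^{n} k² = n(n+1)(2n+1)/6, then subtract the first 7 terms.
∑_{k=1}^{55} k² = 55×56×111/6 = 56980
∑_{k=1}^{7} k² = 7×8×15/6 = 140
∑_{k=8}^{55} k² = 56980 - 140 = 56840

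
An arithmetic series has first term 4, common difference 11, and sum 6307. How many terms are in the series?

Using S = n/2 × [2a + (n-1)d]
6307 = n/2 × [2(4) + (n-1)(11)]
6307 = n/2 × [8 + 11n - 11]
12614 = n × [-3 + 11n]
11n² + (-3)n - 12614 = 0
Discriminant: Δ = (-3)² - 4(11)(-12614) = 9 + 555016 = 555025
√Δ = 745
n = [-(-3) + √Δ] / (2·11) = (3 + 745) / 22 = 748 / 22 = 34
(The negative root is discarded since n must be a positive integer.)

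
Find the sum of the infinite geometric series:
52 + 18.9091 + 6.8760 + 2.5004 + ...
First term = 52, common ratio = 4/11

For |r| < 1, S = a / (1 - r)
S = 52 / (1 - (4/11))
S = 52 / (7/11)
S = 572/7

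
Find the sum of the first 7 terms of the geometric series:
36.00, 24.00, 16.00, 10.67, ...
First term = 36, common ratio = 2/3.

Sₙ = a(1 - rⁿ) / (1 - r)
S_7 = 36(1 - (2/3)^7) / (1 - (2/3))
S_7 = 36(1 - (128/2187)) / (1/3)
S_7 = 8236/81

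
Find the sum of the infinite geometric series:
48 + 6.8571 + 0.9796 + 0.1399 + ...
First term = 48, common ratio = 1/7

For |r| < 1, S = a / (1 - r)
S = 48 / (1 - (1/7))
S = 48 / (6/7)
S = 56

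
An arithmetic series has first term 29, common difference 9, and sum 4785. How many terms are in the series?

Using S = n/2 × [2a + (n-1)d]
4785 = n/2 × [2(29) + (n-1)(9)]
4785 = n/2 × [58 + 9n - 9]
9570 = n × [49 + 9n]
9n² + (49)n - 9570 = 0
Discriminant: Δ = (49)² - 4(9)(-9570) = 2401 + 344520 = 346921
√Δ = 589
n = [-(49) + √Δ] / (2·9) = (-49 + 589) / 18 = 540 / 18 = 30
(The negative root is discarded since n must be a positive integer.)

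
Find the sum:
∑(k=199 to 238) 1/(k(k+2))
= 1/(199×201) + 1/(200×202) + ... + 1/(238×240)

Partial fractions: 1/(k(k+2)) = (1/2)[1/k - 1/(k+2)]
Telescoping leaves the first two and last two terms:
= (1/2)[1/199 + 1/200 - 1/239 - 1/240]
= 95561/114146400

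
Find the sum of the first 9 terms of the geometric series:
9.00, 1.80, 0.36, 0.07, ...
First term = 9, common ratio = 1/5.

Sₙ = a(1 - rⁿ) / (1 - r)
S_9 = 9(1 - (1/5)^9) / (1 - (1/5))
S_9 = 9(1 - (1/1953125)) / (4/5)
S_9 = 4394529/390625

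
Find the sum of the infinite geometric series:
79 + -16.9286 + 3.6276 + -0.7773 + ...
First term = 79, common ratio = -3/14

For |r| < 1, S = a / (1 - r)
S = 79 / (1 - (-3/14))
S = 79 / (17/14)
S = 1106/17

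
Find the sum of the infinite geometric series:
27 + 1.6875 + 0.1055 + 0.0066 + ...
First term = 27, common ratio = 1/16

For |r| < 1, S = a / (1 - r)
S = 27 / (1 - (1/16))
S = 27 / (15/16)
S = 144/5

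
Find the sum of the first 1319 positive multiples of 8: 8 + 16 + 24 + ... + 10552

Factor out 8: = 8(1 + 2 + ... + 1319) = 8 × n(n+1)/2
= 8 × 1319×1320/2
= 8 × 870540
= 6964320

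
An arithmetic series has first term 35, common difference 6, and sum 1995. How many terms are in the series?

Using S = n/2 × [2a + (n-1)d]
1995 = n/2 × [2(35) + (n-1)(6)]
1995 = n/2 × [70 + 6n - 6]
3990 = n × [64 + 6n]
6n² + (64)n - 3990 = 0
Discriminant: Δ = (64)² - 4(6)(-3990) = 4096 + 95760 = 99856
√Δ = 316
n = [-(64) + √Δ] / (2·6) = (-64 + 316) / 12 = 252 / 12 = 21
(The negative root is discarded since n must be a positive integer.)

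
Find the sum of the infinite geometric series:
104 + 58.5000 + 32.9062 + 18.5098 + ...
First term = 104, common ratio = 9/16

For |r| < 1, S = a / (1 - r)
S = 104 / (1 - (9/16))
S = 104 / (7/16)
S = 1664/7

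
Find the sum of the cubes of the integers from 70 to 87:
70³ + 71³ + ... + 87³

Use ∑_{k=1}^{n} k³ = [n(n+1)/2]², then subtract the first 69 terms.
∑_{k=1}^{87} k³ = [87×88/2]² = 3828² = 14653584
∑_{k=1}^{69} k³ = [69×70/2]² = 2415² = 5832225
∑_{k=70}^{87} k³ = 14653584 - 5832225 = 8821359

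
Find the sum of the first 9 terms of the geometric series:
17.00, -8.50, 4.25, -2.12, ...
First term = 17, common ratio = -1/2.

Sₙ = a(1 - rⁿ) / (1 - r)
S_9 = 17(1 - (-1/2)^9) / (1 - (-1/2))
S_9 = 17(1 - (-1/512)) / (3/2)
S_9 = 2907/256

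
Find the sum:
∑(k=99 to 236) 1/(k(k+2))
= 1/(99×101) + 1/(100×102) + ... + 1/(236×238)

Partial fractions: 1/(k(k+2)) = (1/2)[1/k - 1/(k+2)]
Telescoping leaves the first two and last two terms:
= (1/2)[1/99 + 1/100 - 1/237 - 1/238]
= 1087049/186139800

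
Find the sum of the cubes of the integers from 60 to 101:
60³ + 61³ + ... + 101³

Use ∑_{k=1}^{n} k³ = [n(n+1)/2]², then subtract the first 59 terms.
∑_{k=1}^{101} k³ = [101×102/2]² = 5151² = 26532801
∑_{k=1}^{59} k³ = [59×60/2]² = 1770² = 3132900
∑_{k=60}^{101} k³ = 26532801 - 3132900 = 23399901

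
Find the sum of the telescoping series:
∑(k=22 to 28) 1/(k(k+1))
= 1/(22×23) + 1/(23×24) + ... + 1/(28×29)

Partial fractions: 1/(k(k+1)) = 1/k - 1/(k+1)
The series telescopes:
= (1/22 - 1/23) + (1/23 - 1/24) + ... + (1/28 - 1/29)
= 1/22 - 1/29
= 7/638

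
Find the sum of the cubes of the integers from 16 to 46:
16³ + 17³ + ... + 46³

Use ∑_{k=1}^{n} k³ = [n(n+1)/2]², then subtract the first 15 terms.
∑_{k=1}^{46} k³ = [46×47/2]² = 1081² = 1168561
∑_{k=1}^{15} k³ = [15×16/2]² = 120² = 14400
∑_{k=16}^{46} k³ = 1168561 - 14400 = 1154161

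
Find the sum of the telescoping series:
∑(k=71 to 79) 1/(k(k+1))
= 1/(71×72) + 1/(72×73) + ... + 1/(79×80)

Partial fractions: 1/(k(k+1)) = 1/k - 1/(k+1)
The series telescopes:
= (1/71 - 1/72) + (1/72 - 1/73) + ... + (1/79 - 1/80)
= 1/71 - 1/80
= 9/5680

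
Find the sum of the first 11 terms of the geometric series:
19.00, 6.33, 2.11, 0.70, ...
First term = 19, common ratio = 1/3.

Sₙ = a(1 - rⁿ) / (1 - r)
S_11 = 19(1 - (1/3)^11) / (1 - (1/3))
S_11 = 19(1 - (1/177147)) / (2/3)
S_11 = 1682887/59049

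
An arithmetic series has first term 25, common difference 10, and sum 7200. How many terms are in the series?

Using S = n/2 × [2a + (n-1)d]
7200 = n/2 × [2(25) + (n-1)(10)]
7200 = n/2 × [50 + 10n - 10]
14400 = n × [40 + 10n]
10n² + (40)n - 14400 = 0
Discriminant: Δ = (40)² - 4(10)(-14400) = 1600 + 576000 = 577600
√Δ = 760
n = [-(40) + √Δ] / (2·10) = (-40 + 760) / 20 = 720 / 20 = 36
(The negative root is discarded since n must be a positive integer.)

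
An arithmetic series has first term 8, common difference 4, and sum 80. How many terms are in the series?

Using S = n/2 × [2a + (n-1)d]
80 = n/2 × [2(8) + (n-1)(4)]
80 = n/2 × [16 + 4n - 4]
160 = n × [12 + 4n]
4n² + (12)n - 160 = 0
Discriminant: Δ = (12)² - 4(4)(-160) = 144 + 2560 = 2704
√Δ = 52
n = [-(12) + √Δ] / (2·4) = (-12 + 52) / 8 = 40 / 8 = 5
(The negative root is discarded since n must be a positive integer.)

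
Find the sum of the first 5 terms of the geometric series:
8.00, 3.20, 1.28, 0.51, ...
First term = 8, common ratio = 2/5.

Sₙ = a(1 - rⁿ) / (1 - r)
S_5 = 8(1 - (2/5)^5) / (1 - (2/5))
S_5 = 8(1 - (32/3125)) / (3/5)
S_5 = 8248/625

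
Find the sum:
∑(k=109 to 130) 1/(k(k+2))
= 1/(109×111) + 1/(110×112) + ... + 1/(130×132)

Partial fractions: 1/(k(k+2)) = (1/2)[1/k - 1/(k+2)]
Telescoping leaves the first two and last two terms:
= (1/2)[1/109 + 1/110 - 1/131 - 1/132]
= 28799/18848280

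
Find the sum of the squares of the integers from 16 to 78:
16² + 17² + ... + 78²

Use ∑_{k=1}^{n} k² = n(n+1)(2n+1)/6, then subtract the first 15 terms.
∑_{k=1}^{78} k² = 78×79×157/6 = 161239
∑_{k=1}^{15} k² = 15×16×31/6 = 1240
∑_{k=16}^{78} k² = 161239 - 1240 = 159999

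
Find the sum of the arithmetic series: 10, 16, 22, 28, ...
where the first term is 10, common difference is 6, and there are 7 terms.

Sₙ = n/2 × (first + last)
Last term = a + (n-1)d = 10 + (7-1)×6 = 46
S_7 = 7/2 × (10 + 46)
S_7 = 7/2 × 56 = 196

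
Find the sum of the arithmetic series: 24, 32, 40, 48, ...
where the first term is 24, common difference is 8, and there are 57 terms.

Sₙ = n/2 × (first + last)
Last term = a + (n-1)d = 24 + (57-1)×8 = 472
S_57 = 57/2 × (24 + 472)
S_57 = 57/2 × 496 = 14136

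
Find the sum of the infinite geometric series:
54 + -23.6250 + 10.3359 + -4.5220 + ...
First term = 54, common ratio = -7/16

For |r| < 1, S = a / (1 - r)
S = 54 / (1 - (-7/16))
S = 54 / (23/16)
S = 864/23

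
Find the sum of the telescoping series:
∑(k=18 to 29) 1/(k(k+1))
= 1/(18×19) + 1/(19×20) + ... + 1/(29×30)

Partial fractions: 1/(k(k+1)) = 1/k - 1/(k+1)
The series telescopes:
= (1/18 - 1/19) + (1/19 - 1/20) + ... + (1/29 - 1/30)
= 1/18 - 1/30
= 1/45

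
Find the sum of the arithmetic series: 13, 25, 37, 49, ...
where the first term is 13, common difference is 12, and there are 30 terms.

Sₙ = n/2 × (first + last)
Last term = a + (n-1)d = 13 + (30-1)×12 = 361
S_30 = 30/2 × (13 + 361)
S_30 = 30/2 × 374 = 5610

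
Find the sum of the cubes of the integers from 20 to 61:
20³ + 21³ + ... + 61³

Use ∑_{k=1}^{n} k³ = [n(n+1)/2]², then subtract the first 19 terms.
∑_{k=1}^{61} k³ = [61×62/2]² = 1891² = 3575881
∑_{k=1}^{19} k³ = [19×20/2]² = 190² = 36100
∑_{k=20}^{61} k³ = 3575881 - 36100 = 3539781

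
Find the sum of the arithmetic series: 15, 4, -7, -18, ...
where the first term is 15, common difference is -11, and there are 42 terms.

Sₙ = n/2 × (first + last)
Last term = a + (n-1)d = 15 + (42-1)×(-11) = -436
S_42 = 42/2 × (15 + (-436))
S_42 = 42/2 × (-421) = -8841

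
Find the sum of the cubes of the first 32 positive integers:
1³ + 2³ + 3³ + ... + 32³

Formula: ∑k³ = [n(n+1)/2]²
= [32×33/2]²
= 528²
= 278784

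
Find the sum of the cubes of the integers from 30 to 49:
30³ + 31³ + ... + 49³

Use ∑_{k=1}^{n} k³ = [n(n+1)/2]², then subtract the first 29 terms.
∑_{k=1}^{49} k³ = [49×50/2]² = 1225² = 1500625
∑_{k=1}^{29} k³ = [29×30/2]² = 435² = 189225
∑_{k=30}^{49} k³ = 1500625 - 189225 = 1311400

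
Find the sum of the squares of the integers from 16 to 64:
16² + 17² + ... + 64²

Use ∑_{k=1}^{n} k² = n(n+1)(2n+1)/6, then subtract the first 15 terms.
∑_{k=1}^{64} k² = 64×65×129/6 = 89440
∑_{k=1}^{15} k² = 15×16×31/6 = 1240
∑_{k=16}^{64} k² = 89440 - 1240 = 88200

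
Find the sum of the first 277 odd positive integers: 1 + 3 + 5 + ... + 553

Sum of first n odd numbers = n²
= 277²
= 76729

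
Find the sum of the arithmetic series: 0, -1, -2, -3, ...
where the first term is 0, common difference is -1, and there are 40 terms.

Sₙ = n/2 × (first + last)
Last term = a + (n-1)d = 0 + (40-1)×(-1) = -39
S_40 = 40/2 × (0 + (-39))
S_40 = 40/2 × (-39) = -780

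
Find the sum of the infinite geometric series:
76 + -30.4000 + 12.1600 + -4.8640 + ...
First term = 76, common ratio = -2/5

For |r| < 1, S = a / (1 - r)
S = 76 / (1 - (-2/5))
S = 76 / (7/5)
S = 380/7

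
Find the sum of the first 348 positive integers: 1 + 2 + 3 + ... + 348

Formula: ∑k = n(n+1)/2
= 348×349/2
= 121452/2
= 60726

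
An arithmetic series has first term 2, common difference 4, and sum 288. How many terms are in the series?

Using S = n/2 × [2a + (n-1)d]
288 = n/2 × [2(2) + (n-1)(4)]
288 = n/2 × [4 + 4n - 4]
576 = n × [0 + 4n]
4n² + (0)n - 576 = 0
Discriminant: Δ = (0)² - 4(4)(-576) = 0 + 9216 = 9216
√Δ = 96
n = [-(0) + √Δ] / (2·4) = (0 + 96) / 8 = 96 / 8 = 12
(The negative root is discarded since n must be a positive integer.)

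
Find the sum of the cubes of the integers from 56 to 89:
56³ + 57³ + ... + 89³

Use ∑_{k=1}^{n} k³ = [n(n+1)/2]², then subtract the first 55 terms.
∑_{k=1}^{89} k³ = [89×90/2]² = 4005² = 16040025
∑_{k=1}^{55} k³ = [55×56/2]² = 1540² = 2371600
∑_{k=56}^{89} k³ = 16040025 - 2371600 = 13668425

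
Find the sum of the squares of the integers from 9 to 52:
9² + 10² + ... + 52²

Use ∑_{k=1}^{n} k² = n(n+1)(2n+1)/6, then subtract the first 8 terms.
∑_{k=1}^{52} k² = 52×53×105/6 = 48230
∑_{k=1}^{8} k² = 8×9×17/6 = 204
∑_{k=9}^{52} k² = 48230 - 204 = 48026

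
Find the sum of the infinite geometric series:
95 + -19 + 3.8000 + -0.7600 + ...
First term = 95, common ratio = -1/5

For |r| < 1, S = a / (1 - r)
S = 95 / (1 - (-1/5))
S = 95 / (6/5)
S = 475/6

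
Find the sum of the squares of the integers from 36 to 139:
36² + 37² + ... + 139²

Use ∑_{k=1}^{n} k² = n(n+1)(2n+1)/6, then subtract the first 35 terms.
∑_{k=1}^{139} k² = 139×140×279/6 = 904890
∑_{k=1}^{35} k² = 35×36×71/6 = 14910
∑_{k=36}^{139} k² = 904890 - 14910 = 889980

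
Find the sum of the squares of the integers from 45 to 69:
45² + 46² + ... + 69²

Use ∑_{k=1}^{n} k² = n(n+1)(2n+1)/6, then subtract the first 44 terms.
∑_{k=1}^{69} k² = 69×70×139/6 = 111895
∑_{k=1}^{44} k² = 44×45×89/6 = 29370
∑_{k=45}^{69} k² = 111895 - 29370 = 82525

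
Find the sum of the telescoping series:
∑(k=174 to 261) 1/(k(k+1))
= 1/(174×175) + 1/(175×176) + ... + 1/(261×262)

Partial fractions: 1/(k(k+1)) = 1/k - 1/(k+1)
The series telescopes:
= (1/174 - 1/175) + (1/175 - 1/176) + ... + (1/261 - 1/262)
= 1/174 - 1/262
= 22/11397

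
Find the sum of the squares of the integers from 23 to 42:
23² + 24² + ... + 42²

Use ∑_{k=1}^{n} k² = n(n+1)(2n+1)/6, then subtract the first 22 terms.
∑_{k=1}^{42} k² = 42×43×85/6 = 25585
∑_{k=1}^{22} k² = 22×23×45/6 = 3795
∑_{k=23}^{42} k² = 25585 - 3795 = 21790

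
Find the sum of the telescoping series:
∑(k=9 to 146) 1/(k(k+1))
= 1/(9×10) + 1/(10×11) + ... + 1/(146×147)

Partial fractions: 1/(k(k+1)) = 1/k - 1/(k+1)
The series telescopes:
= (1/9 - 1/10) + (1/10 - 1/11) + ... + (1/146 - 1/147)
= 1/9 - 1/147
= 46/441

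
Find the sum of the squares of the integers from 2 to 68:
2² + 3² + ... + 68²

Use ∑_{k=1}^{n} k² = n(n+1)(2n+1)/6, then subtract the first 1 terms.
∑_{k=1}^{68} k² = 68×69×137/6 = 107134
∑_{k=1}^{1} k² = 1×2×3/6 = 1
∑_{k=2}^{68} k² = 107134 - 1 = 107133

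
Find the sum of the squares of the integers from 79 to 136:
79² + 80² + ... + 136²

Use ∑_{k=1}^{n} k² = n(n+1)(2n+1)/6, then subtract the first 78 terms.
∑_{k=1}^{136} k² = 136×137×273/6 = 847756
∑_{k=1}^{78} k² = 78×79×157/6 = 161239
∑_{k=79}^{136} k² = 847756 - 161239 = 686517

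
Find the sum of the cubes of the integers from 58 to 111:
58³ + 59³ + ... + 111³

Use ∑_{k=1}^{n} k³ = [n(n+1)/2]², then subtract the first 57 terms.
∑_{k=1}^{111} k³ = [111×112/2]² = 6216² = 38638656
∑_{k=1}^{57} k³ = [57×58/2]² = 1653² = 2732409
∑_{k=58}^{111} k³ = 38638656 - 2732409 = 35906247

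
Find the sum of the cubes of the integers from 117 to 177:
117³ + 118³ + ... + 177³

Use ∑_{k=1}^{n} k³ = [n(n+1)/2]², then subtract the first 116 terms.
∑_{k=1}^{177} k³ = [177×178/2]² = 15753² = 248157009
∑_{k=1}^{116} k³ = [116×117/2]² = 6786² = 46049796
∑_{k=117}^{177} k³ = 248157009 - 46049796 = 202107213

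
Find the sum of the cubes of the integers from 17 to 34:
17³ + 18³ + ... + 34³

Use ∑_{k=1}^{n} k³ = [n(n+1)/2]², then subtract the first 16 terms.
∑_{k=1}^{34} k³ = [34×35/2]² = 595² = 354025
∑_{k=1}^{16} k³ = [16×17/2]² = 136² = 18496
∑_{k=17}^{34} k³ = 354025 - 18496 = 335529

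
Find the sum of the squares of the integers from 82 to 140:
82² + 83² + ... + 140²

Use ∑_{k=1}^{n} k² = n(n+1)(2n+1)/6, then subtract the first 81 terms.
∑_{k=1}^{140} k² = 140×141×281/6 = 924490
∑_{k=1}^{81} k² = 81×82×163/6 = 180441
∑_{k=82}^{140} k² = 924490 - 180441 = 744049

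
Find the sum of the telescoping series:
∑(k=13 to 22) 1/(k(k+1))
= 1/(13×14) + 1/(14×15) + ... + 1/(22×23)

Partial fractions: 1/(k(k+1)) = 1/k - 1/(k+1)
The series telescopes:
= (1/13 - 1/14) + (1/14 - 1/15) + ... + (1/22 - 1/23)
= 1/13 - 1/23
= 10/299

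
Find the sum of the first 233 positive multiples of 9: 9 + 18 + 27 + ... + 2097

Factor out 9: = 9(1 + 2 + ... + 233) = 9 × n(n+1)/2
= 9 × 233×234/2
= 9 × 27261
= 245349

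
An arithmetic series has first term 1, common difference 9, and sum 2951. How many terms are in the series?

Using S = n/2 × [2a + (n-1)d]
2951 = n/2 × [2(1) + (n-1)(9)]
2951 = n/2 × [2 + 9n - 9]
5902 = n × [-7 + 9n]
9n² + (-7)n - 5902 = 0
Discriminant: Δ = (-7)² - 4(9)(-5902) = 49 + 212472 = 212521
√Δ = 461
n = [-(-7) + √Δ] / (2·9) = (7 + 461) / 18 = 468 / 18 = 26
(The negative root is discarded since n must be a positive integer.)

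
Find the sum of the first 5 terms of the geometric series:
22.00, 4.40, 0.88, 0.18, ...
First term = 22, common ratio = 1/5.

Sₙ = a(1 - rⁿ) / (1 - r)
S_5 = 22(1 - (1/5)^5) / (1 - (1/5))
S_5 = 22(1 - (1/3125)) / (4/5)
S_5 = 17182/625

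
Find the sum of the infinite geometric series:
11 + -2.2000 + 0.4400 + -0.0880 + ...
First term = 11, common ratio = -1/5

For |r| < 1, S = a / (1 - r)
S = 11 / (1 - (-1/5))
S = 11 / (6/5)
S = 55/6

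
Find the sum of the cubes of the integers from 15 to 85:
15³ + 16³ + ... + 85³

Use ∑_{k=1}^{n} k³ = [n(n+1)/2]², then subtract the first 14 terms.
∑_{k=1}^{85} k³ = [85×86/2]² = 3655² = 13359025
∑_{k=1}^{14} k³ = [14×15/2]² = 105² = 11025
∑_{k=15}^{85} k³ = 13359025 - 11025 = 13348000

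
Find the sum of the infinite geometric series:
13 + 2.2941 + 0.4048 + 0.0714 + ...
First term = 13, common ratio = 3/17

For |r| < 1, S = a / (1 - r)
S = 13 / (1 - (3/17))
S = 13 / (14/17)
S = 221/14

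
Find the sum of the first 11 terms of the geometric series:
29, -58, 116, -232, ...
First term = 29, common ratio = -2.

Sₙ = a(1 - rⁿ) / (1 - r)
S_11 = 29(1 - (-2)^11) / (1 - (-2))
S_11 = 29(1 - (-2048)) / (3)
S_11 = 19807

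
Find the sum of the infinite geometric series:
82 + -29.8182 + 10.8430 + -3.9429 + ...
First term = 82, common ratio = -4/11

For |r| < 1, S = a / (1 - r)
S = 82 / (1 - (-4/11))
S = 82 / (15/11)
S = 902/15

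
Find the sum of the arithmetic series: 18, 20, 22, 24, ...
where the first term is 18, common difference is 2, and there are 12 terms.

Sₙ = n/2 × (first + last)
Last term = a + (n-1)d = 18 + (12-1)×2 = 40
S_12 = 12/2 × (18 + 40)
S_12 = 12/2 × 58 = 348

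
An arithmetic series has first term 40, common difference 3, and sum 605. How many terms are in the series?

Using S = n/2 × [2a + (n-1)d]
605 = n/2 × [2(40) + (n-1)(3)]
605 = n/2 × [80 + 3n - 3]
1210 = n × [77 + 3n]
3n² + (77)n - 1210 = 0
Discriminant: Δ = (77)² - 4(3)(-1210) = 5929 + 14520 = 20449
√Δ = 143
n = [-(77) + √Δ] / (2·3) = (-77 + 143) / 6 = 66 / 6 = 11
(The negative root is discarded since n must be a positive integer.)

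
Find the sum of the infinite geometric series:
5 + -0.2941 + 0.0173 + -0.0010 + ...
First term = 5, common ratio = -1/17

For |r| < 1, S = a / (1 - r)
S = 5 / (1 - (-1/17))
S = 5 / (18/17)
S = 85/18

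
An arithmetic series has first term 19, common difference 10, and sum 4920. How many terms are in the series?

Using S = n/2 × [2a + (n-1)d]
4920 = n/2 × [2(19) + (n-1)(10)]
4920 = n/2 × [38 + 10n - 10]
9840 = n × [28 + 10n]
10n² + (28)n - 9840 = 0
Discriminant: Δ = (28)² - 4(10)(-9840) = 784 + 393600 = 394384
√Δ = 628
n = [-(28) + √Δ] / (2·10) = (-28 + 628) / 20 = 600 / 20 = 30
(The negative root is discarded since n must be a positive integer.)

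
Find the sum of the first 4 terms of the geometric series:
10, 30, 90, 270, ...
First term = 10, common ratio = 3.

Sₙ = a(1 - rⁿ) / (1 - r)
S_4 = 10(1 - 3^4) / (1 - 3)
S_4 = 10(1 - 81) / (-2)
S_4 = 400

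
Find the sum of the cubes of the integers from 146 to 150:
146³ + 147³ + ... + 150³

Use ∑_{k=1}^{n} k³ = [n(n+1)/2]², then subtract the first 145 terms.
∑_{k=1}^{150} k³ = [150×151/2]² = 11325² = 128255625
∑_{k=1}^{145} k³ = [145×146/2]² = 10585² = 112042225
∑_{k=146}^{150} k³ = 128255625 - 112042225 = 16213400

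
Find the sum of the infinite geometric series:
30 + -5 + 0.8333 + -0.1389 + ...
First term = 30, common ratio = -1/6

For |r| < 1, S = a / (1 - r)
S = 30 / (1 - (-1/6))
S = 30 / (7/6)
S = 180/7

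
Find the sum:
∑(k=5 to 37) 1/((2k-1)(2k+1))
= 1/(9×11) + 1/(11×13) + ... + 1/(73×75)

Partial fractions: 1/((2k-1)(2k+1)) = (1/2)[1/(2k-1) - 1/(2k+1)]
The series telescopes:
= (1/2)[1/9 - 1/75]
= 11/225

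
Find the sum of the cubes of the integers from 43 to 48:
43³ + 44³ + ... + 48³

Use ∑_{k=1}^{n} k³ = [n(n+1)/2]², then subtract the first 42 terms.
∑_{k=1}^{48} k³ = [48×49/2]² = 1176² = 1382976
∑_{k=1}^{42} k³ = [42×43/2]² = 903² = 815409
∑_{k=43}^{48} k³ = 1382976 - 815409 = 567567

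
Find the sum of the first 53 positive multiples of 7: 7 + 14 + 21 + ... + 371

Factor out 7: = 7(1 + 2 + ... + 53) = 7 × n(n+1)/2
= 7 × 53×54/2
= 7 × 1431
= 10017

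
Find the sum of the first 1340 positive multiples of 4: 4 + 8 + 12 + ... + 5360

Factor out 4: = 4(1 + 2 + ... + 1340) = 4 × n(n+1)/2
= 4 × 1340×1341/2
= 4 × 898470
= 3593880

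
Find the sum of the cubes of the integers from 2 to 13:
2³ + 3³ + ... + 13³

Use ∑_{k=1}^{n} k³ = [n(n+1)/2]², then subtract the first 1 terms.
∑_{k=1}^{13} k³ = [13×14/2]² = 91² = 8281
∑_{k=1}^{1} k³ = [1×2/2]² = 1² = 1
∑_{k=2}^{13} k³ = 8281 - 1 = 8280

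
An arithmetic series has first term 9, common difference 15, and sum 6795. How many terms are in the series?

Using S = n/2 × [2a + (n-1)d]
6795 = n/2 × [2(9) + (n-1)(15)]
6795 = n/2 × [18 + 15n - 15]
13590 = n × [3 + 15n]
15n² + (3)n - 13590 = 0
Discriminant: Δ = (3)² - 4(15)(-13590) = 9 + 815400 = 815409
√Δ = 903
n = [-(3) + √Δ] / (2·15) = (-3 + 903) / 30 = 900 / 30 = 30
(The negative root is discarded since n must be a positive integer.)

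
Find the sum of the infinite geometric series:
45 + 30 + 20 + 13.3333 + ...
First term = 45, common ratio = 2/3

For |r| < 1, S = a / (1 - r)
S = 45 / (1 - (2/3))
S = 45 / (1/3)
S = 135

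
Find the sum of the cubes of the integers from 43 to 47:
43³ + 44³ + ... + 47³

Use ∑_{k=1}^{n} k³ = [n(n+1)/2]², then subtract the first 42 terms.
∑_{k=1}^{47} k³ = [47×48/2]² = 1128² = 1272384
∑_{k=1}^{42} k³ = [42×43/2]² = 903² = 815409
∑_{k=43}^{47} k³ = 1272384 - 815409 = 456975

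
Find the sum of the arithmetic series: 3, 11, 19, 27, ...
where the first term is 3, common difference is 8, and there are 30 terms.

Sₙ = n/2 × (first + last)
Last term = a + (n-1)d = 3 + (30-1)×8 = 235
S_30 = 30/2 × (3 + 235)
S_30 = 30/2 × 238 = 3570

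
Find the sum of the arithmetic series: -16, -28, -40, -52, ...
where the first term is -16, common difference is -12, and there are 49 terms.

Sₙ = n/2 × (first + last)
Last term = a + (n-1)d = -16 + (49-1)×(-12) = -592
S_49 = 49/2 × (-16 + (-592))
S_49 = 49/2 × (-608) = -14896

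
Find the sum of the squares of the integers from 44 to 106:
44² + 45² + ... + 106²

Use ∑_{k=1}^{n} k² = n(n+1)(2n+1)/6, then subtract the first 43 terms.
∑_{k=1}^{106} k² = 106×107×213/6 = 402641
∑_{k=1}^{43} k² = 43×44×87/6 = 27434
∑_{k=44}^{106} k² = 402641 - 27434 = 375207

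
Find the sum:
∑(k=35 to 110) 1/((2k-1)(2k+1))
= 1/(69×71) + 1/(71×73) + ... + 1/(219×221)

Partial fractions: 1/((2k-1)(2k+1)) = (1/2)[1/(2k-1) - 1/(2k+1)]
The series telescopes:
= (1/2)[1/69 - 1/221]
= 76/15249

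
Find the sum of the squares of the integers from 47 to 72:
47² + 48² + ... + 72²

Use ∑_{k=1}^{n} k² = n(n+1)(2n+1)/6, then subtract the first 46 terms.
∑_{k=1}^{72} k² = 72×73×145/6 = 127020
∑_{k=1}^{46} k² = 46×47×93/6 = 33511
∑_{k=47}^{72} k² = 127020 - 33511 = 93509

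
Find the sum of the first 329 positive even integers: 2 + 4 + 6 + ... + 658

Sum of first n even numbers = n(n+1)
= 329×330
= 108570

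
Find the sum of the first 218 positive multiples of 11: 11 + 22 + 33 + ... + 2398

Factor out 11: = 11(1 + 2 + ... + 218) = 11 × n(n+1)/2
= 11 × 218×219/2
= 11 × 23871
= 262581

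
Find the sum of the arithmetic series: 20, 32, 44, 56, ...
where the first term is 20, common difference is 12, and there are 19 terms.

Sₙ = n/2 × (first + last)
Last term = a + (n-1)d = 20 + (19-1)×12 = 236
S_19 = 19/2 × (20 + 236)
S_19 = 19/2 × 256 = 2432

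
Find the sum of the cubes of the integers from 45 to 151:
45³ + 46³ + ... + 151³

Use ∑_{k=1}^{n} k³ = [n(n+1)/2]², then subtract the first 44 terms.
∑_{k=1}^{151} k³ = [151×152/2]² = 11476² = 131698576
∑_{k=1}^{44} k³ = [44×45/2]² = 990² = 980100
∑_{k=45}^{151} k³ = 131698576 - 980100 = 130718476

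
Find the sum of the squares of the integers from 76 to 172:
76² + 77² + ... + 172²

Use ∑_{k=1}^{n} k² = n(n+1)(2n+1)/6, then subtract the first 75 terms.
∑_{k=1}^{172} k² = 172×173×345/6 = 1710970
∑_{k=1}^{75} k² = 75×76×151/6 = 143450
∑_{k=76}^{172} k² = 1710970 - 143450 = 1567520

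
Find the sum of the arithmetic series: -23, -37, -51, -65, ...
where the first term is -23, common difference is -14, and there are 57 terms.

Sₙ = n/2 × (first + last)
Last term = a + (n-1)d = -23 + (57-1)×(-14) = -807
S_57 = 57/2 × (-23 + (-807))
S_57 = 57/2 × (-830) = -23655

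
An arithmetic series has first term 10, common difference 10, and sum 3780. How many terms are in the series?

Using S = n/2 × [2a + (n-1)d]
3780 = n/2 × [2(10) + (n-1)(10)]
3780 = n/2 × [20 + 10n - 10]
7560 = n × [10 + 10n]
10n² + (10)n - 7560 = 0
Discriminant: Δ = (10)² - 4(10)(-7560) = 100 + 302400 = 302500
√Δ = 550
n = [-(10) + √Δ] / (2·10) = (-10 + 550) / 20 = 540 / 20 = 27
(The negative root is discarded since n must be a positive integer.)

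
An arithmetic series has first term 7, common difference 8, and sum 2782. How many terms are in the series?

Using S = n/2 × [2a + (n-1)d]
2782 = n/2 × [2(7) + (n-1)(8)]
2782 = n/2 × [14 + 8n - 8]
5564 = n × [6 + 8n]
8n² + (6)n - 5564 = 0
Discriminant: Δ = (6)² - 4(8)(-5564) = 36 + 178048 = 178084
√Δ = 422
n = [-(6) + √Δ] / (2·8) = (-6 + 422) / 16 = 416 / 16 = 26
(The negative root is discarded since n must be a positive integer.)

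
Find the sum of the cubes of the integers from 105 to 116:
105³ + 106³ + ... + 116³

Use ∑_{k=1}^{n} k³ = [n(n+1)/2]², then subtract the first 104 terms.
∑_{k=1}^{116} k³ = [116×117/2]² = 6786² = 46049796
∑_{k=1}^{104} k³ = [104×105/2]² = 5460² = 29811600
∑_{k=105}^{116} k³ = 46049796 - 29811600 = 16238196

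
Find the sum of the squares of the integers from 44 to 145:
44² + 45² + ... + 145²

Use ∑_{k=1}^{n} k² = n(n+1)(2n+1)/6, then subtract the first 43 terms.
∑_{k=1}^{145} k² = 145×146×291/6 = 1026745
∑_{k=1}^{43} k² = 43×44×87/6 = 27434
∑_{k=44}^{145} k² = 1026745 - 27434 = 999311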